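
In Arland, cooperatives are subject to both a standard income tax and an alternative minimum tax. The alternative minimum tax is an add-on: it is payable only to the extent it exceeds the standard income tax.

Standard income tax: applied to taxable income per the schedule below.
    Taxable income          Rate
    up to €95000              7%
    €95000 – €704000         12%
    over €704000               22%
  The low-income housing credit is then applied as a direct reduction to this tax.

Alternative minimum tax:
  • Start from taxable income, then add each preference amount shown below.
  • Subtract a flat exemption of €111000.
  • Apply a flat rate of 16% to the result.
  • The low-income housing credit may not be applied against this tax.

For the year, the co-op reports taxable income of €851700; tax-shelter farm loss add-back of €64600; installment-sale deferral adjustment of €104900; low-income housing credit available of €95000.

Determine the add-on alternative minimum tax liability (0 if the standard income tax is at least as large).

€128408

Standard income tax:
  €95000 × 7% = €6650
  €609000 × 12% = €73080
  €147700 × 22% = €32494
  → €112224
  Less low-income housing credit €95000 → €17224

Alternative minimum tax:
  Adjusted income: €851700 + €64600 + €104900 = €1021200
  Less exemption €111000 → base €910200
  €910200 × 16% = €145632

Excess of alternative minimum tax over standard income tax: €145632 − €17224 = €128408.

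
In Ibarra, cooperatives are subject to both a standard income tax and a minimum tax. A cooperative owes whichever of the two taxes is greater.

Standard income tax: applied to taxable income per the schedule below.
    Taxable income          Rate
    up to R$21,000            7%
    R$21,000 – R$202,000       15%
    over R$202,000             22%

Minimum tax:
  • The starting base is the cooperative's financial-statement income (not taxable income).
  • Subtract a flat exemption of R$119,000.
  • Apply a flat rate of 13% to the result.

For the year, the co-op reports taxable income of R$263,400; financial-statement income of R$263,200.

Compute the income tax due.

Standard income tax:
  R$21,000 × 7% = R$1,470
  R$181,000 × 15% = R$27,150
  R$61,400 × 22% = R$13,508
  → R$42,128

Minimum tax:
  Base (financial-statement income): R$263,200
  Less exemption R$119,000 → base R$144,200
  R$144,200 × 13% = R$18,746

R$42,128 > R$18,746, so the standard income tax governs.

R$42,128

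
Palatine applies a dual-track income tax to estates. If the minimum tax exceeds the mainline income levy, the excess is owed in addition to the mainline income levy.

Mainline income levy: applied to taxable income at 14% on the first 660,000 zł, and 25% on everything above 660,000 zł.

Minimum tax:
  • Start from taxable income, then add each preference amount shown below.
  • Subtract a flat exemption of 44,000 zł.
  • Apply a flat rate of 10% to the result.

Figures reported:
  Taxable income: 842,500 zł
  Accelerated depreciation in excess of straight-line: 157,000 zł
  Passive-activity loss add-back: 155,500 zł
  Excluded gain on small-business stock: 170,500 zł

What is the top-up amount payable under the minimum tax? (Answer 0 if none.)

0 zł

Minimum tax:
  Adjusted income: 842,500 zł + 157,000 zł + 155,500 zł + 170,500 zł = 1,325,500 zł
  Less exemption 44,000 zł → base 1,281,500 zł
  1,281,500 zł × 10% = 128,150 zł

Mainline income levy:
  660,000 zł × 14% = 92,400 zł
  182,500 zł × 25% = 45,625 zł
  → 138,025 zł

128,150 zł ≤ 138,025 zł, so no add-on is due.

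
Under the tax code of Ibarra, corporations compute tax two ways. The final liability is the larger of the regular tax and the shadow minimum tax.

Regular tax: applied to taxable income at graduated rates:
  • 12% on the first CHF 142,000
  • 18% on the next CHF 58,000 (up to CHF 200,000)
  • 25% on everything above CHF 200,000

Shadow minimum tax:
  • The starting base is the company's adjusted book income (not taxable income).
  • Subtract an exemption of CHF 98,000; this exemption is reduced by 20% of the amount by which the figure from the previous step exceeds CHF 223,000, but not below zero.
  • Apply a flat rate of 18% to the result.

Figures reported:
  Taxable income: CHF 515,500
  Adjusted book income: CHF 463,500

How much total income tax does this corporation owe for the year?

CHF 106,355

Regular tax:
  CHF 142,000 × 12% = CHF 17,040
  CHF 58,000 × 18% = CHF 10,440
  CHF 315,500 × 25% = CHF 78,875
  → CHF 106,355

Shadow minimum tax:
  Base (adjusted book income): CHF 463,500
  Exemption: CHF 98,000 − 20% × (CHF 463,500 − CHF 223,000) = CHF 98,000 − CHF 48,100 = CHF 49,900
  Base: CHF 463,500 − CHF 49,900 = CHF 413,600
  CHF 413,600 × 18% = CHF 74,448

CHF 106,355 > CHF 74,448, so the regular tax governs.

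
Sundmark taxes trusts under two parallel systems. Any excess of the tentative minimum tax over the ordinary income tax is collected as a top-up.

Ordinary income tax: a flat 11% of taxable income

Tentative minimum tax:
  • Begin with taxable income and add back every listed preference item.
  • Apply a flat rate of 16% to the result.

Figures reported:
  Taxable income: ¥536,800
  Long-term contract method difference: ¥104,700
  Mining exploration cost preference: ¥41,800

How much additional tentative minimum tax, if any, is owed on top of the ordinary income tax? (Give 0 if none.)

¥50,280

Tentative minimum tax:
  Adjusted income: ¥536,800 + ¥104,700 + ¥41,800 = ¥683,300
  ¥683,300 × 16% = ¥109,328

Ordinary income tax:
  ¥536,800 × 11% = ¥59,048

Excess of tentative minimum tax over ordinary income tax: ¥109,328 − ¥59,048 = ¥50,280.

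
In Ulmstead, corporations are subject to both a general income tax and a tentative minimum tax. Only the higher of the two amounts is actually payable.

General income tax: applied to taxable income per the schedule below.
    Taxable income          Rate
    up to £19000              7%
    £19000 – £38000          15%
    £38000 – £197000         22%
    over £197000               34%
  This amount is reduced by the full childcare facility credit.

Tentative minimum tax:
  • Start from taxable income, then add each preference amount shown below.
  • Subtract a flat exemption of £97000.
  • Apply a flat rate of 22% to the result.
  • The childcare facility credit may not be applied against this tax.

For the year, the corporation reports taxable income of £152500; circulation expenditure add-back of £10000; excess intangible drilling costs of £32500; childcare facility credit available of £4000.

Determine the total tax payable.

Tentative minimum tax:
  Adjusted income: £152500 + £10000 + £32500 = £195000
  Less exemption £97000 → base £98000
  £98000 × 22% = £21560

General income tax:
  £19000 × 7% = £1330
  £19000 × 15% = £2850
  £114500 × 22% = £25190
  → £29370
  Less childcare facility credit £4000 → £25370

£25370 > £21560, so the general income tax governs.

£25370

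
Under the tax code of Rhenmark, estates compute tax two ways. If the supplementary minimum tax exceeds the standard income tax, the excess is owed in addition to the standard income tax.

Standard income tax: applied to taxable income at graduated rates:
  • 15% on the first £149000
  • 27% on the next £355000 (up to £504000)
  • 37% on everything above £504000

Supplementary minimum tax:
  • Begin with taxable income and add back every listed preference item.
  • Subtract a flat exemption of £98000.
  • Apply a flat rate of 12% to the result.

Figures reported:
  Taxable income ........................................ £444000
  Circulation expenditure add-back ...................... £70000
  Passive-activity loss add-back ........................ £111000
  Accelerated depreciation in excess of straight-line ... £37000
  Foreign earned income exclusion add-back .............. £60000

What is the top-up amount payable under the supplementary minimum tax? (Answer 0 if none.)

£0

Standard income tax:
  £149000 × 15% = £22350
  £295000 × 27% = £79650
  → £102000

Supplementary minimum tax:
  Adjusted income: £444000 + £70000 + £111000 + £37000 + £60000 = £722000
  Less exemption £98000 → base £624000
  £624000 × 12% = £74880

£74880 ≤ £102000, so no add-on is due.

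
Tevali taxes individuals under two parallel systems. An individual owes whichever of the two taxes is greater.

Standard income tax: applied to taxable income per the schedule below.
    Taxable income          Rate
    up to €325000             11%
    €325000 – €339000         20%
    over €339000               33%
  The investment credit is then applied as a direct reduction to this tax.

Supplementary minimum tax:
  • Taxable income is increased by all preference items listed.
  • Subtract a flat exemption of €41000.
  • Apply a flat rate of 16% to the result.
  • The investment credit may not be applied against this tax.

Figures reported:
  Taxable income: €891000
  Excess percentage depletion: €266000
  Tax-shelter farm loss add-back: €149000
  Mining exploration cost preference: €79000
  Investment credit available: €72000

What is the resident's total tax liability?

Standard income tax:
  €325000 × 11% = €35750
  €14000 × 20% = €2800
  €552000 × 33% = €182160
  → €220710
  Less investment credit €72000 → €148710

Supplementary minimum tax:
  Adjusted income: €891000 + €266000 + €149000 + €79000 = €1385000
  Less exemption €41000 → base €1344000
  €1344000 × 16% = €215040

€215040 > €148710, so the supplementary minimum tax is the binding amount.

€215040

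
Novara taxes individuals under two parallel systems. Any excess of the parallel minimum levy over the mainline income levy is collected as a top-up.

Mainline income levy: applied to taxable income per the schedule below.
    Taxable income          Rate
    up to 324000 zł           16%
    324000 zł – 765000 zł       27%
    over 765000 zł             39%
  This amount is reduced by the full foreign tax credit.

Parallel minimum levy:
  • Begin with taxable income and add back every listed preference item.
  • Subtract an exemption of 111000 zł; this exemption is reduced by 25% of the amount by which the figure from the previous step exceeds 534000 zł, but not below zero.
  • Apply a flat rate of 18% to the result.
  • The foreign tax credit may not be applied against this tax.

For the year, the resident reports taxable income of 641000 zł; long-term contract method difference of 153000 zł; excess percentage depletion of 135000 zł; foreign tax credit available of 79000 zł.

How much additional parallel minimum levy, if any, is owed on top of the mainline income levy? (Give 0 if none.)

Mainline income levy:
  324000 zł × 16% = 51840 zł
  317000 zł × 27% = 85590 zł
  → 137430 zł
  Less foreign tax credit 79000 zł → 58430 zł

Parallel minimum levy:
  Adjusted income: 641000 zł + 153000 zł + 135000 zł = 929000 zł
  Exemption: 111000 zł − 25% × (929000 zł − 534000 zł) = 111000 zł − 98750 zł = 12250 zł
  Base: 929000 zł − 12250 zł = 916750 zł
  916750 zł × 18% = 165015 zł

Excess of parallel minimum levy over mainline income levy: 165015 zł − 58430 zł = 106585 zł.

106585 zł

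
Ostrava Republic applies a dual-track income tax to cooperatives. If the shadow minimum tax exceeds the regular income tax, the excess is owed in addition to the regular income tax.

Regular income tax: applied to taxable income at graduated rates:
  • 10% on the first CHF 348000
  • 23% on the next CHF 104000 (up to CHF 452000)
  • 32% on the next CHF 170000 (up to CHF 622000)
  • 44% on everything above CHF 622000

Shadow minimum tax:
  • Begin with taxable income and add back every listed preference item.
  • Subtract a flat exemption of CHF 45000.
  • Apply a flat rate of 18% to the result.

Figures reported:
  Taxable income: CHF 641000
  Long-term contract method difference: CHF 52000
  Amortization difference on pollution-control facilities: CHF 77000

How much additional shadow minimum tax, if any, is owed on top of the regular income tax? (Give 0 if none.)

Shadow minimum tax:
  Adjusted income: CHF 641000 + CHF 52000 + CHF 77000 = CHF 770000
  Less exemption CHF 45000 → base CHF 725000
  CHF 725000 × 18% = CHF 130500

Regular income tax:
  CHF 348000 × 10% = CHF 34800
  CHF 104000 × 23% = CHF 23920
  CHF 170000 × 32% = CHF 54400
  CHF 19000 × 44% = CHF 8360
  → CHF 121480

Excess of shadow minimum tax over regular income tax: CHF 130500 − CHF 121480 = CHF 9020.

CHF 9020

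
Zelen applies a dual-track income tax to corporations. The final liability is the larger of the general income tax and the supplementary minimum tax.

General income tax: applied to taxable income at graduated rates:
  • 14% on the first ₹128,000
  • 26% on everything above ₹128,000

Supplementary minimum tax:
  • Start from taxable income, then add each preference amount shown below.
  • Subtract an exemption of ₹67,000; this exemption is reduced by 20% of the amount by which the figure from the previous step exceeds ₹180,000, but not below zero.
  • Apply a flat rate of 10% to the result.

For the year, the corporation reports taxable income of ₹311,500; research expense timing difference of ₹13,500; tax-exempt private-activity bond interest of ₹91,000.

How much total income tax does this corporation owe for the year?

₹65,630

General income tax:
  ₹128,000 × 14% = ₹17,920
  ₹183,500 × 26% = ₹47,710
  → ₹65,630

Supplementary minimum tax:
  Adjusted income: ₹311,500 + ₹13,500 + ₹91,000 = ₹416,000
  Exemption: ₹67,000 − 20% × (₹416,000 − ₹180,000) = ₹67,000 − ₹47,200 = ₹19,800
  Base: ₹416,000 − ₹19,800 = ₹396,200
  ₹396,200 × 10% = ₹39,620

₹65,630 > ₹39,620, so the general income tax governs.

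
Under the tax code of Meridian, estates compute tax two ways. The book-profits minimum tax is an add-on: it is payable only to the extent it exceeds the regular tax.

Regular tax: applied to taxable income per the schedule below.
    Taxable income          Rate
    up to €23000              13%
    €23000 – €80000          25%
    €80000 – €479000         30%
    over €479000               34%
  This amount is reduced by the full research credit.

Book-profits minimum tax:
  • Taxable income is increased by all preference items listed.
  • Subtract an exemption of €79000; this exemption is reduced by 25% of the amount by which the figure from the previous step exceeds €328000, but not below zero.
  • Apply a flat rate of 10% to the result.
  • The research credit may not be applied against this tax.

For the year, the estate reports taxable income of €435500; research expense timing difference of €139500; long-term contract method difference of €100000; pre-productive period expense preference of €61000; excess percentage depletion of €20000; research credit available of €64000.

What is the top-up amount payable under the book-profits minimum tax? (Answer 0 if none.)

Regular tax:
  €23000 × 13% = €2990
  €57000 × 25% = €14250
  €355500 × 30% = €106650
  → €123890
  Less research credit €64000 → €59890

Book-profits minimum tax:
  Adjusted income: €435500 + €139500 + €100000 + €61000 + €20000 = €756000
  Exemption: 25% × (€756000 − €328000) = €107000 ≥ €79000, so the exemption is fully phased out
  Base: €756000 − €0 = €756000
  €756000 × 10% = €75600

Excess of book-profits minimum tax over regular tax: €75600 − €59890 = €15710.

€15710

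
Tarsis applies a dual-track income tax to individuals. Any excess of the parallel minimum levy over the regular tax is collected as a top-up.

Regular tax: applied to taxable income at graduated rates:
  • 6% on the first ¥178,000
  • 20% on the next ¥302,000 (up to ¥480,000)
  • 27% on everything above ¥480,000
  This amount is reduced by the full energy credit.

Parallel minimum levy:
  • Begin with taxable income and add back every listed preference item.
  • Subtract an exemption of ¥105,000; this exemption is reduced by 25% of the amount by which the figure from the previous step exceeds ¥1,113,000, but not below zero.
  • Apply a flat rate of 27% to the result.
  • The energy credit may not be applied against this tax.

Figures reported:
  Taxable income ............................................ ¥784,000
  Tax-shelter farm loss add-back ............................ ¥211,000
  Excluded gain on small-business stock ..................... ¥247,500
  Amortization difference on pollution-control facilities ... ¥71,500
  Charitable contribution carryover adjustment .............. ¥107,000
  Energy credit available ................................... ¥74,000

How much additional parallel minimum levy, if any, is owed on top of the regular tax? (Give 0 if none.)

Parallel minimum levy:
  Adjusted income: ¥784,000 + ¥211,000 + ¥247,500 + ¥71,500 + ¥107,000 = ¥1,421,000
  Exemption: ¥105,000 − 25% × (¥1,421,000 − ¥1,113,000) = ¥105,000 − ¥77,000 = ¥28,000
  Base: ¥1,421,000 − ¥28,000 = ¥1,393,000
  ¥1,393,000 × 27% = ¥376,110

Regular tax:
  ¥178,000 × 6% = ¥10,680
  ¥302,000 × 20% = ¥60,400
  ¥304,000 × 27% = ¥82,080
  → ¥153,160
  Less energy credit ¥74,000 → ¥79,160

Excess of parallel minimum levy over regular tax: ¥376,110 − ¥79,160 = ¥296,950.

¥296,950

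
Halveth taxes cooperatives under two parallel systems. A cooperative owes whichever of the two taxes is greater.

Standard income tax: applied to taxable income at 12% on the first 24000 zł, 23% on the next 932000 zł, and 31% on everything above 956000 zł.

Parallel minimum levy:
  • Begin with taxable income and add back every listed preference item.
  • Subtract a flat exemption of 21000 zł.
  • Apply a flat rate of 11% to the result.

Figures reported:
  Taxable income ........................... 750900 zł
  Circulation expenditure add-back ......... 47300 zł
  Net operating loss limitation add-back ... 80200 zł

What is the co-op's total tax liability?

Parallel minimum levy:
  Adjusted income: 750900 zł + 47300 zł + 80200 zł = 878400 zł
  Less exemption 21000 zł → base 857400 zł
  857400 zł × 11% = 94314 zł

Standard income tax:
  24000 zł × 12% = 2880 zł
  726900 zł × 23% = 167187 zł
  → 170067 zł

170067 zł > 94314 zł, so the standard income tax governs.

170067 zł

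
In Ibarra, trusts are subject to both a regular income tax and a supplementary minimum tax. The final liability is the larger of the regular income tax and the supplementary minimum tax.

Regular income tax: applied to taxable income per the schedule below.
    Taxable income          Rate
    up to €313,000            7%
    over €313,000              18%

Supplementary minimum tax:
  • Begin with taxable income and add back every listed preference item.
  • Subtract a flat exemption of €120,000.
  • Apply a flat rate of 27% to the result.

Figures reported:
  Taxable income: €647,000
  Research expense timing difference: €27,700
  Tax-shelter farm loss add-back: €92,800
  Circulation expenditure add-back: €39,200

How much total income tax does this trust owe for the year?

Regular income tax:
  €313,000 × 7% = €21,910
  €334,000 × 18% = €60,120
  → €82,030

Supplementary minimum tax:
  Adjusted income: €647,000 + €27,700 + €92,800 + €39,200 = €806,700
  Less exemption €120,000 → base €686,700
  €686,700 × 27% = €185,409

€185,409 > €82,030, so the supplementary minimum tax is the binding amount.

€185,409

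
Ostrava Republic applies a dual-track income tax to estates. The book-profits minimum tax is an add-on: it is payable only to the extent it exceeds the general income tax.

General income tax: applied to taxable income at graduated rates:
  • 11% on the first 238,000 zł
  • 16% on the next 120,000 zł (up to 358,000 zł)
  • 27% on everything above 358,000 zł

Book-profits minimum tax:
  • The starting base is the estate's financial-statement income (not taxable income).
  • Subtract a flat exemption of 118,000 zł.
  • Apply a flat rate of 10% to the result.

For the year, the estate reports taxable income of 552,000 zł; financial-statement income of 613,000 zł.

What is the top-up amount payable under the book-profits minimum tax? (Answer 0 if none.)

0 zł

Book-profits minimum tax:
  Base (financial-statement income): 613,000 zł
  Less exemption 118,000 zł → base 495,000 zł
  495,000 zł × 10% = 49,500 zł

General income tax:
  238,000 zł × 11% = 26,180 zł
  120,000 zł × 16% = 19,200 zł
  194,000 zł × 27% = 52,380 zł
  → 97,760 zł

49,500 zł ≤ 97,760 zł, so no add-on is due.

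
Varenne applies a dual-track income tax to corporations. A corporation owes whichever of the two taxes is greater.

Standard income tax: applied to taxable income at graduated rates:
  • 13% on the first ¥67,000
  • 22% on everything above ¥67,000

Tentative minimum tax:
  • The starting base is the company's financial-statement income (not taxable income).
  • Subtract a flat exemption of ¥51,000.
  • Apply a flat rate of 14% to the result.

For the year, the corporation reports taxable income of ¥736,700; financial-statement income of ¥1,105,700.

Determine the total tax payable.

¥156,044

Tentative minimum tax:
  Base (financial-statement income): ¥1,105,700
  Less exemption ¥51,000 → base ¥1,054,700
  ¥1,054,700 × 14% = ¥147,658

Standard income tax:
  ¥67,000 × 13% = ¥8,710
  ¥669,700 × 22% = ¥147,334
  → ¥156,044

¥156,044 > ¥147,658, so the standard income tax governs.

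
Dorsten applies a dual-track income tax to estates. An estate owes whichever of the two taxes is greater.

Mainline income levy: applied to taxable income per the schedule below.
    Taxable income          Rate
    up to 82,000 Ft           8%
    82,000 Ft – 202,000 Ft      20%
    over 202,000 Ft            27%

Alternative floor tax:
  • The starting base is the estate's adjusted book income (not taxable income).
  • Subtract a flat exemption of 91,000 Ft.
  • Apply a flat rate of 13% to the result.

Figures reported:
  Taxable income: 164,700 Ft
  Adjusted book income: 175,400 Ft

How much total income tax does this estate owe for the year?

23,100 Ft

Alternative floor tax:
  Base (adjusted book income): 175,400 Ft
  Less exemption 91,000 Ft → base 84,400 Ft
  84,400 Ft × 13% = 10,972 Ft

Mainline income levy:
  82,000 Ft × 8% = 6,560 Ft
  82,700 Ft × 20% = 16,540 Ft
  → 23,100 Ft

23,100 Ft > 10,972 Ft, so the mainline income levy governs.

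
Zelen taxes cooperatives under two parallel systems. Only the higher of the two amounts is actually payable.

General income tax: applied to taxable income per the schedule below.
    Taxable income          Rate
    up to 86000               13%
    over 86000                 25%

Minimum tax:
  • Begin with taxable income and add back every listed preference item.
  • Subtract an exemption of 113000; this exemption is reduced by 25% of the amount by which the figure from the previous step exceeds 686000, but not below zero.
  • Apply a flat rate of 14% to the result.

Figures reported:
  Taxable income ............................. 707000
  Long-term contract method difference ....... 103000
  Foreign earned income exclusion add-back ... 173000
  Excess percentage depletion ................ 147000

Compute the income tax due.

Minimum tax:
  Adjusted income: 707000 + 103000 + 173000 + 147000 = 1130000
  Exemption: 113000 − 25% × (1130000 − 686000) = 113000 − 111000 = 2000
  Base: 1130000 − 2000 = 1128000
  1128000 × 14% = 157920

General income tax:
  86000 × 13% = 11180
  621000 × 25% = 155250
  → 166430

166430 > 157920, so the general income tax governs.

166430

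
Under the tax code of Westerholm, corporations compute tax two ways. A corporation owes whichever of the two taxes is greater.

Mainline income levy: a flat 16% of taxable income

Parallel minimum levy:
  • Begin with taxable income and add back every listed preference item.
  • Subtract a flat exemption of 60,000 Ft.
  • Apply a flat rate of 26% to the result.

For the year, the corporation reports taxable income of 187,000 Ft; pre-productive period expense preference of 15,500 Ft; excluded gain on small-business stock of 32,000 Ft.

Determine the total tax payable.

Parallel minimum levy:
  Adjusted income: 187,000 Ft + 15,500 Ft + 32,000 Ft = 234,500 Ft
  Less exemption 60,000 Ft → base 174,500 Ft
  174,500 Ft × 26% = 45,370 Ft

Mainline income levy:
  187,000 Ft × 16% = 29,920 Ft

45,370 Ft > 29,920 Ft, so the parallel minimum levy is the binding amount.

45,370 Ft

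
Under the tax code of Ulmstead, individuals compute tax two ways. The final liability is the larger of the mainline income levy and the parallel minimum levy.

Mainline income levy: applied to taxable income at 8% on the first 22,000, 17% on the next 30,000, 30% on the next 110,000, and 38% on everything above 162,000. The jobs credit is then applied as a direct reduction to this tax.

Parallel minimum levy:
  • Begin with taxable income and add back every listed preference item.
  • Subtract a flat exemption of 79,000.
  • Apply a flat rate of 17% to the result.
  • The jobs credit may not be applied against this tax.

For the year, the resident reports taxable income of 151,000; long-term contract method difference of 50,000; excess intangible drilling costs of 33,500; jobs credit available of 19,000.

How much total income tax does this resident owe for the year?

26,435

Mainline income levy:
  22,000 × 8% = 1,760
  30,000 × 17% = 5,100
  99,000 × 30% = 29,700
  → 36,560
  Less jobs credit 19,000 → 17,560

Parallel minimum levy:
  Adjusted income: 151,000 + 50,000 + 33,500 = 234,500
  Less exemption 79,000 → base 155,500
  155,500 × 17% = 26,435

26,435 > 17,560, so the parallel minimum levy is the binding amount.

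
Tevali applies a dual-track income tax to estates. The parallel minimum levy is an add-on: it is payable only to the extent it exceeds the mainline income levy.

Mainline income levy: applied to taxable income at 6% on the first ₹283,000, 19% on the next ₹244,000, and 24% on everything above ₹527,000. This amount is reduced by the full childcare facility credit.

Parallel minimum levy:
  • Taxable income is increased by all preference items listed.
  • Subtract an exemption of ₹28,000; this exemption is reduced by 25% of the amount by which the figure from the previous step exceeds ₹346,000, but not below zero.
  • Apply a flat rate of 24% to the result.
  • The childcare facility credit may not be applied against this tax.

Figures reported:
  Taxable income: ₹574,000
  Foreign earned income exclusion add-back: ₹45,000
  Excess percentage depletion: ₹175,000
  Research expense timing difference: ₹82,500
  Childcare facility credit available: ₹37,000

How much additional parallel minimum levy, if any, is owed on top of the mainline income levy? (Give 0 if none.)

₹172,740

Mainline income levy:
  ₹283,000 × 6% = ₹16,980
  ₹244,000 × 19% = ₹46,360
  ₹47,000 × 24% = ₹11,280
  → ₹74,620
  Less childcare facility credit ₹37,000 → ₹37,620

Parallel minimum levy:
  Adjusted income: ₹574,000 + ₹45,000 + ₹175,000 + ₹82,500 = ₹876,500
  Exemption: 25% × (₹876,500 − ₹346,000) = ₹132,625 ≥ ₹28,000, so the exemption is fully phased out
  Base: ₹876,500 − ₹0 = ₹876,500
  ₹876,500 × 24% = ₹210,360

Excess of parallel minimum levy over mainline income levy: ₹210,360 − ₹37,620 = ₹172,740.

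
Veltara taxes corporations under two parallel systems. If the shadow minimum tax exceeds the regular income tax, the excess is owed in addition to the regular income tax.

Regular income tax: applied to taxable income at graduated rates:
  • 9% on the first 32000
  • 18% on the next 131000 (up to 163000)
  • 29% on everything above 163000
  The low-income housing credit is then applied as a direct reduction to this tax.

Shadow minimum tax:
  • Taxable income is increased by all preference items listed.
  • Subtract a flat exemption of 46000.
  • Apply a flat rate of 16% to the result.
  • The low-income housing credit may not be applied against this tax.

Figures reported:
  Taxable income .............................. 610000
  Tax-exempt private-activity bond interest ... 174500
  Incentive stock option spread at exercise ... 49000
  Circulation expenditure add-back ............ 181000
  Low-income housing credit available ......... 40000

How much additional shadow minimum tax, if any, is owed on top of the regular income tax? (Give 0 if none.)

Regular income tax:
  32000 × 9% = 2880
  131000 × 18% = 23580
  447000 × 29% = 129630
  → 156090
  Less low-income housing credit 40000 → 116090

Shadow minimum tax:
  Adjusted income: 610000 + 174500 + 49000 + 181000 = 1014500
  Less exemption 46000 → base 968500
  968500 × 16% = 154960

Excess of shadow minimum tax over regular income tax: 154960 − 116090 = 38870.

38870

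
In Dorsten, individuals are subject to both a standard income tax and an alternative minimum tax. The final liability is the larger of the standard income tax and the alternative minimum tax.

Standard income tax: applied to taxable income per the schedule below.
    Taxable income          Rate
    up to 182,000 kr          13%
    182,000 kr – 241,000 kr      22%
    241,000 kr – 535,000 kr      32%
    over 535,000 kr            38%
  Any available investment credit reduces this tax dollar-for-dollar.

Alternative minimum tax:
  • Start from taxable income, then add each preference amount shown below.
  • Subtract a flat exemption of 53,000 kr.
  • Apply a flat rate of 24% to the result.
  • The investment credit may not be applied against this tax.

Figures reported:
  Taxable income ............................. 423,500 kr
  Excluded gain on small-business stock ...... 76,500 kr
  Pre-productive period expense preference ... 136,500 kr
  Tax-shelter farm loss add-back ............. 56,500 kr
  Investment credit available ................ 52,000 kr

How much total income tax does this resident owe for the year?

Standard income tax:
  182,000 kr × 13% = 23,660 kr
  59,000 kr × 22% = 12,980 kr
  182,500 kr × 32% = 58,400 kr
  → 95,040 kr
  Less investment credit 52,000 kr → 43,040 kr

Alternative minimum tax:
  Adjusted income: 423,500 kr + 76,500 kr + 136,500 kr + 56,500 kr = 693,000 kr
  Less exemption 53,000 kr → base 640,000 kr
  640,000 kr × 24% = 153,600 kr

153,600 kr > 43,040 kr, so the alternative minimum tax is the binding amount.

153,600 kr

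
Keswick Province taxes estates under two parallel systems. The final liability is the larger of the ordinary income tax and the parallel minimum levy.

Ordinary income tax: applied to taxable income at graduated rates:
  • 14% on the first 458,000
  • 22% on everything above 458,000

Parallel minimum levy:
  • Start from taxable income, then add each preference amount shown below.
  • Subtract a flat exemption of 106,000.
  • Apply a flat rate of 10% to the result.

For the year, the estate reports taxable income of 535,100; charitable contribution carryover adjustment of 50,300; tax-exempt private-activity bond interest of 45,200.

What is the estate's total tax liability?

Ordinary income tax:
  458,000 × 14% = 64,120
  77,100 × 22% = 16,962
  → 81,082

Parallel minimum levy:
  Adjusted income: 535,100 + 50,300 + 45,200 = 630,600
  Less exemption 106,000 → base 524,600
  524,600 × 10% = 52,460

81,082 > 52,460, so the ordinary income tax governs.

81,082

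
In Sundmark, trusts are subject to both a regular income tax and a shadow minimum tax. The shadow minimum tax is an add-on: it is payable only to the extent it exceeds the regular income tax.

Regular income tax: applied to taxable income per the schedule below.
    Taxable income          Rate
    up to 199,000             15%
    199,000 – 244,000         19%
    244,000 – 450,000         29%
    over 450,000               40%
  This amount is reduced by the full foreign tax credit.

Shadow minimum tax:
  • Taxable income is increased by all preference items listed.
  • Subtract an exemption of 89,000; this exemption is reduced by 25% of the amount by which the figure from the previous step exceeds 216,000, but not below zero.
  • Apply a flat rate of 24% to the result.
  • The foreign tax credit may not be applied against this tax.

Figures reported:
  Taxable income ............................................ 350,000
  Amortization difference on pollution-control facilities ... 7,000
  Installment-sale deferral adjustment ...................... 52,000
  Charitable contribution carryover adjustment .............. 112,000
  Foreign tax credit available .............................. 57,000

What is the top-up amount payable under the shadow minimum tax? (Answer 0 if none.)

Shadow minimum tax:
  Adjusted income: 350,000 + 7,000 + 52,000 + 112,000 = 521,000
  Exemption: 89,000 − 25% × (521,000 − 216,000) = 89,000 − 76,250 = 12,750
  Base: 521,000 − 12,750 = 508,250
  508,250 × 24% = 121,980

Regular income tax:
  199,000 × 15% = 29,850
  45,000 × 19% = 8,550
  106,000 × 29% = 30,740
  → 69,140
  Less foreign tax credit 57,000 → 12,140

Excess of shadow minimum tax over regular income tax: 121,980 − 12,140 = 109,840.

109,840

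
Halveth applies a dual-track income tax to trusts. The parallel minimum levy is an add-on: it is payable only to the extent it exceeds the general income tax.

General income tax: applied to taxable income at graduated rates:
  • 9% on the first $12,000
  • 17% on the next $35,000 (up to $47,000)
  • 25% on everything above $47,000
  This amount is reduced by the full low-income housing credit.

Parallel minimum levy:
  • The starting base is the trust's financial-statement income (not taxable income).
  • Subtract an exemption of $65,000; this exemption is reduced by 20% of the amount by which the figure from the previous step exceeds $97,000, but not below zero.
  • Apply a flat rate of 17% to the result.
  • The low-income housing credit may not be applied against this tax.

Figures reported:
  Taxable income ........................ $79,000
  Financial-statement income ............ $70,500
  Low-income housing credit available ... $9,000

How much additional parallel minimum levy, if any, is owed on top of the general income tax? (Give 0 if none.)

Parallel minimum levy:
  Base (financial-statement income): $70,500
  Exemption: $70,500 ≤ $97,000, so full $65,000 applies
  Base: $70,500 − $65,000 = $5,500
  $5,500 × 17% = $935

General income tax:
  $12,000 × 9% = $1,080
  $35,000 × 17% = $5,950
  $32,000 × 25% = $8,000
  → $15,030
  Less low-income housing credit $9,000 → $6,030

$935 ≤ $6,030, so no add-on is due.

$0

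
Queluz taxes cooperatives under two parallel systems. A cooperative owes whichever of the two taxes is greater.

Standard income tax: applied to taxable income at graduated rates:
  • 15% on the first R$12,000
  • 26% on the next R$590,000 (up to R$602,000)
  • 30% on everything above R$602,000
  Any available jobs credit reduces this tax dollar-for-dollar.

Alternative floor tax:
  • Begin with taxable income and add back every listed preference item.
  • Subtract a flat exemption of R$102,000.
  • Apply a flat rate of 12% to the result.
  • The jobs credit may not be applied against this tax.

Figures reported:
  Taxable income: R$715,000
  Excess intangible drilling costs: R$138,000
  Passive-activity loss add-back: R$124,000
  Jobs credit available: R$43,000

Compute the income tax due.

Standard income tax:
  R$12,000 × 15% = R$1,800
  R$590,000 × 26% = R$153,400
  R$113,000 × 30% = R$33,900
  → R$189,100
  Less jobs credit R$43,000 → R$146,100

Alternative floor tax:
  Adjusted income: R$715,000 + R$138,000 + R$124,000 = R$977,000
  Less exemption R$102,000 → base R$875,000
  R$875,000 × 12% = R$105,000

R$146,100 > R$105,000, so the standard income tax governs.

R$146,100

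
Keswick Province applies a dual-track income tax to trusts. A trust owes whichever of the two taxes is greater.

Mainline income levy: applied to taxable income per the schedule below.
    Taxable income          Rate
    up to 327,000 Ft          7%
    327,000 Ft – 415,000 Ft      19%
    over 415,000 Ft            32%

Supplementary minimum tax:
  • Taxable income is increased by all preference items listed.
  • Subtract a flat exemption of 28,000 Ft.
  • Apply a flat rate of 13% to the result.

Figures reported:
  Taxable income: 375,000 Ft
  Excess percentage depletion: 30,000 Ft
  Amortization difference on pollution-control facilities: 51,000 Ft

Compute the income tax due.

Mainline income levy:
  327,000 Ft × 7% = 22,890 Ft
  48,000 Ft × 19% = 9,120 Ft
  → 32,010 Ft

Supplementary minimum tax:
  Adjusted income: 375,000 Ft + 30,000 Ft + 51,000 Ft = 456,000 Ft
  Less exemption 28,000 Ft → base 428,000 Ft
  428,000 Ft × 13% = 55,640 Ft

55,640 Ft > 32,010 Ft, so the supplementary minimum tax is the binding amount.

55,640 Ft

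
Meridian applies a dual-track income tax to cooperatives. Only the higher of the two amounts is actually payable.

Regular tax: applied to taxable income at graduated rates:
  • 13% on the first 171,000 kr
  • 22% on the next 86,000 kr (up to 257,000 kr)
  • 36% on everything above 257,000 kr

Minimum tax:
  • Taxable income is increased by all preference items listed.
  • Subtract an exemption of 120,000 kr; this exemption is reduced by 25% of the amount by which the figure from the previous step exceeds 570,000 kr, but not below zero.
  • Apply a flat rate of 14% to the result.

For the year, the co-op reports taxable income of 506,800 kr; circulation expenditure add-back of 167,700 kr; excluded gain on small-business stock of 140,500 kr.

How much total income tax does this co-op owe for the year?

131,078 kr

Minimum tax:
  Adjusted income: 506,800 kr + 167,700 kr + 140,500 kr = 815,000 kr
  Exemption: 120,000 kr − 25% × (815,000 kr − 570,000 kr) = 120,000 kr − 61,250 kr = 58,750 kr
  Base: 815,000 kr − 58,750 kr = 756,250 kr
  756,250 kr × 14% = 105,875 kr

Regular tax:
  171,000 kr × 13% = 22,230 kr
  86,000 kr × 22% = 18,920 kr
  249,800 kr × 36% = 89,928 kr
  → 131,078 kr

131,078 kr > 105,875 kr, so the regular tax governs.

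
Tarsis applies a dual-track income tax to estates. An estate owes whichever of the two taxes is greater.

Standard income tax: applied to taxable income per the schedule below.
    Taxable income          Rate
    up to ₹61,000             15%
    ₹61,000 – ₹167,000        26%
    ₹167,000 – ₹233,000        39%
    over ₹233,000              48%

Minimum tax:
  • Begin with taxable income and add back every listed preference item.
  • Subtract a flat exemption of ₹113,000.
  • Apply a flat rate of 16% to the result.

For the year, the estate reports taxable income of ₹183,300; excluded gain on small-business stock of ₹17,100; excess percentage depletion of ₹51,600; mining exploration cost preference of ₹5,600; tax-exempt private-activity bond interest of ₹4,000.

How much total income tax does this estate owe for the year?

Standard income tax:
  ₹61,000 × 15% = ₹9,150
  ₹106,000 × 26% = ₹27,560
  ₹16,300 × 39% = ₹6,357
  → ₹43,067

Minimum tax:
  Adjusted income: ₹183,300 + ₹17,100 + ₹51,600 + ₹5,600 + ₹4,000 = ₹261,600
  Less exemption ₹113,000 → base ₹148,600
  ₹148,600 × 16% = ₹23,776

₹43,067 > ₹23,776, so the standard income tax governs.

₹43,067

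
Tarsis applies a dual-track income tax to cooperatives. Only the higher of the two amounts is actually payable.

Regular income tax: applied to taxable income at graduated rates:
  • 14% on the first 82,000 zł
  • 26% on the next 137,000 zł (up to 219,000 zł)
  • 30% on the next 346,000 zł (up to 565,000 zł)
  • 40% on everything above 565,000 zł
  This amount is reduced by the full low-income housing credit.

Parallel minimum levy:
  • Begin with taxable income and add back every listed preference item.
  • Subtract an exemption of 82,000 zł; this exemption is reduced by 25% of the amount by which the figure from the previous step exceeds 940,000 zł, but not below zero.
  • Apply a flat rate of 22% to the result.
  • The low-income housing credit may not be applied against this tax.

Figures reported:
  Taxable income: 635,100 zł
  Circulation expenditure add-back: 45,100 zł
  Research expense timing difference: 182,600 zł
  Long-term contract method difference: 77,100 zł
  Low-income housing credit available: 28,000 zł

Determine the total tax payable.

Regular income tax:
  82,000 zł × 14% = 11,480 zł
  137,000 zł × 26% = 35,620 zł
  346,000 zł × 30% = 103,800 zł
  70,100 zł × 40% = 28,040 zł
  → 178,940 zł
  Less low-income housing credit 28,000 zł → 150,940 zł

Parallel minimum levy:
  Adjusted income: 635,100 zł + 45,100 zł + 182,600 zł + 77,100 zł = 939,900 zł
  Exemption: 939,900 zł ≤ 940,000 zł, so full 82,000 zł applies
  Base: 939,900 zł − 82,000 zł = 857,900 zł
  857,900 zł × 22% = 188,738 zł

188,738 zł > 150,940 zł, so the parallel minimum levy is the binding amount.

188,738 zł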